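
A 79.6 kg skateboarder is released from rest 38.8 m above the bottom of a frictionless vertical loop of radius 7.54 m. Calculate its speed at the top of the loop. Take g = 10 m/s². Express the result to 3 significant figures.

v = 21.8 m/s

Energy conservation: mgh = ½mv_top² + mg(2r)
v_top² = 2g(h − 2r) = 2(10)(38.8 − 15.08) = 474.4
v_top = 21.78 m/s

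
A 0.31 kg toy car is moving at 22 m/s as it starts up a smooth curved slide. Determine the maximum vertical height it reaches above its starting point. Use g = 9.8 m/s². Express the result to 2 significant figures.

Setting KE at the bottom equal to PE gained: ½mv² = mgh
h = v²/(2g) = 22²/(2 × 9.8) = 24.69 m

h = 25 m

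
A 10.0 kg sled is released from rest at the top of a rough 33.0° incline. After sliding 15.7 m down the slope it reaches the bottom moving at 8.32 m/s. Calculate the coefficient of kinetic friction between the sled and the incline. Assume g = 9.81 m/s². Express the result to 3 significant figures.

The energy dissipated by friction is the PE lost minus the KE gained:
mgL sinθ = 838.84 J; ½mv² = 346.11 J
W_f = 838.84 − 346.11 = 492.7 J
μ_k = W_f/(mg cosθ · L) = 492.7/(82.27 × 15.7) = 0.3815

μ_k = 0.381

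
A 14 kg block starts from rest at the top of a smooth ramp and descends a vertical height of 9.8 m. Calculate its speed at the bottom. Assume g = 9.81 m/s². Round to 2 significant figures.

Mechanical energy is conserved (no friction): mgh = ½mv²
v = √(2gh) = √(2 × 9.81 × 9.8) = √192.28 = 13.87 m/s

v = 14 m/s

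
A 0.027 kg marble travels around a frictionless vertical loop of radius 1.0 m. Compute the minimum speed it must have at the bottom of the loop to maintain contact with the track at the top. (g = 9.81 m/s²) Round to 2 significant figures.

At the top: mg = mv_top²/r ⇒ v_top² = gr = 9.810 m²/s²
Energy from bottom to top (height 2r): ½mv_bot² = ½mv_top² + mg(2r)
v_bot² = gr + 4gr = 5gr = 49.05
v_bot = √(5gr) = 7.004 m/s

v = 7.0 m/s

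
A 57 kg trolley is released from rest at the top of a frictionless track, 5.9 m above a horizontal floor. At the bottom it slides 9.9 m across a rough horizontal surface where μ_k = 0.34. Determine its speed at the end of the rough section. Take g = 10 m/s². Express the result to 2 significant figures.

v = 7.1 m/s

Energy at the top = energy at the end + work done against friction:
mgh = ½mv² + μ_k m g d
W_f = μ_k mg d = (0.34)(57)(10)(9.9) = 1919 J
½mv² = mgh − W_f = 3363.0 − 1919 = 1444.4 J
v = √(2 × 1444.4/57) = 7.119 m/s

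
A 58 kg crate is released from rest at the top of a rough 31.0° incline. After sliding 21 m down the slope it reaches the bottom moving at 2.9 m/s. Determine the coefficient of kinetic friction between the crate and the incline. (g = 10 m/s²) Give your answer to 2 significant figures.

μ_k = 0.58

Energy balance down the incline: mg L sinθ − ½mv² = μ_k (mg cosθ) L
mgL sinθ = 6273.2 J; ½mv² = 243.89 J
W_f = 6273.2 − 243.89 = 6029 J
μ_k = W_f/(mg cosθ · L) = 6029/(497.2 × 21) = 0.5775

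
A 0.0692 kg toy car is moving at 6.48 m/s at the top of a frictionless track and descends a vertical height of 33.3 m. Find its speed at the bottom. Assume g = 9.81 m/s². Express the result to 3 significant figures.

By conservation of mechanical energy, ½mv₀² + mgh = ½mv²
v² = v₀² + 2gh = (6.48)² + 2(9.81)(33.3) = 695.34
v = √695.34 = 26.37 m/s

v = 26.4 m/s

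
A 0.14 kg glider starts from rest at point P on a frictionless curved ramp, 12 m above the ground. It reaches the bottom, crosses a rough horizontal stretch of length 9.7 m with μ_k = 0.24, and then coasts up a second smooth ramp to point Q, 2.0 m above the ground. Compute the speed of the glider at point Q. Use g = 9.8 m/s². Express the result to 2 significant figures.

Energy at P: mgh₁ = (0.14)(9.8)(12) = 16.464 J
Friction loss: W_f = μ_k mg d = 3.194 J
At Q: ½mv² + mgh₂ = mgh₁ − W_f
½mv² = 16.464 − 3.194 − 2.7440 = 10.526 J
v = √(2 × 10.526/0.14) = 12.26 m/s

v = 12 m/s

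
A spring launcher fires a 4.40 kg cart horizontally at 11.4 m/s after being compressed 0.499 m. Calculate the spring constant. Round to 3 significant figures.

½kx² = ½mv²
k = mv²/x² = (4.40)(11.4)²/(0.499)² = 2296 N/m

k = 2300 N/m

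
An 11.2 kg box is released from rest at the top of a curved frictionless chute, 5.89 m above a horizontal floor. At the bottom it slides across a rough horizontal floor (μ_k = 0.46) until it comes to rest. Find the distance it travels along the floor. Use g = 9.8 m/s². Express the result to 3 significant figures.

d = 12.8 m

Applying the work–energy principle:
At rest all PE has been dissipated by friction: mgh = μ_k m g d
d = h/μ_k = 5.89/0.46 = 12.80 m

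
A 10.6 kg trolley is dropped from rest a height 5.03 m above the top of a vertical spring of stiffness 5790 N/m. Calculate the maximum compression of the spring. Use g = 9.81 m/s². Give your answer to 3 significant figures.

x = 0.443 m

Let x be the compression. The total drop is H + x, and the trolley is instantaneously at rest at max compression, so energy conservation gives:
mg(H + x) = ½kx²
½(5790)x² − (10.6)(9.81)x − (10.6)(9.81)(5.03) = 0
2895x² − 104.0x − 523.0 = 0
x = [104.0 + √(10813 + 6.0569e+06)]/(2 × 2895) = 0.4434 m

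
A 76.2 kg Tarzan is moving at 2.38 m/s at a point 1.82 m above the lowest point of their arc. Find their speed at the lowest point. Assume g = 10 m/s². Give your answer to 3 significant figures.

By conservation of mechanical energy, ½mv₀² + mgh = ½mv²
v² = v₀² + 2gh = (2.38)² + 2(10)(1.82) = 42.064
v = √42.064 = 6.486 m/s

v = 6.49 m/s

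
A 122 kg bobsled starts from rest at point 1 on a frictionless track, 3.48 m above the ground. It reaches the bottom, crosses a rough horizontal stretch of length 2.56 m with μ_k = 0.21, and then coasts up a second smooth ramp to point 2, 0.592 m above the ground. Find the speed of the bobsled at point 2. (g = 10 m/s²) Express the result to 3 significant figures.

v = 6.86 m/s

Energy at 1: mgh₁ = (122)(10)(3.48) = 4245.6 J
Friction loss: W_f = μ_k mg d = 655.9 J
At 2: ½mv² + mgh₂ = mgh₁ − W_f
½mv² = 4245.6 − 655.9 − 722.24 = 2867.5 J
v = √(2 × 2867.5/122) = 6.856 m/s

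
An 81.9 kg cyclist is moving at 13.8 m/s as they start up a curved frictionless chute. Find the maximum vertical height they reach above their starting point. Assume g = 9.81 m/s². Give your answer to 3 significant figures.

h = 9.71 m

Setting KE at the bottom equal to PE gained: ½mv² = mgh
h = v²/(2g) = 13.8²/(2 × 9.81) = 9.706 m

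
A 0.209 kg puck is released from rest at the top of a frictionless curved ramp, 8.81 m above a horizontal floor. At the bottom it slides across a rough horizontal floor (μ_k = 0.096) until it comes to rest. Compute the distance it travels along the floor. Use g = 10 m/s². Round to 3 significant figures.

Energy at the top = energy at the end + work done against friction:
At rest all PE has been dissipated by friction: mgh = μ_k m g d
d = h/μ_k = 8.81/0.096 = 91.77 m

d = 91.8 m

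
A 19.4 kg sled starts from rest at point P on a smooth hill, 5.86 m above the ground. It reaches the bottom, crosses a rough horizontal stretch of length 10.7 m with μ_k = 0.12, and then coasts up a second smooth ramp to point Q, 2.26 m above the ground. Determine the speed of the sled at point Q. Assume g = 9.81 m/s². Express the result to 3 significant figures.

Energy at P: mgh₁ = (19.4)(9.81)(5.86) = 1115.2 J
Friction loss: W_f = μ_k mg d = 244.4 J
At Q: ½mv² + mgh₂ = mgh₁ − W_f
½mv² = 1115.2 − 244.4 − 430.11 = 440.77 J
v = √(2 × 440.77/19.4) = 6.741 m/s

v = 6.74 m/s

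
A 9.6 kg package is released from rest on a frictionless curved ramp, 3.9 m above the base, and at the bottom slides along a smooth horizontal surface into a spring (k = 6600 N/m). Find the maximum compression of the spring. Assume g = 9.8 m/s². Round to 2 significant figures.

Gravitational PE at the top equals spring PE at max compression: mgh = ½kx²
x = √(2mgh/k) = √(2 × 9.6 × 9.8 × 3.9 / 6600) = 0.3334 m

x = 0.33 m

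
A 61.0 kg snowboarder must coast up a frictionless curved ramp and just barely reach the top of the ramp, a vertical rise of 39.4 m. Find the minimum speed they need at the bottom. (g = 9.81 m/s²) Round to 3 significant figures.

At the top they are momentarily at rest, so all KE converts to PE: ½mv² = mgh
v = √(2gh) = √(2 × 9.81 × 39.4) = 27.80 m/s

v = 27.8 m/s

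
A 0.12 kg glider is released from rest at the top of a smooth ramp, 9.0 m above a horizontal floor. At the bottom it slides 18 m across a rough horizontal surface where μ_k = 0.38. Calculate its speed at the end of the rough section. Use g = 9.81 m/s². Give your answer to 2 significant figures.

Energy at the top = energy at the end + work done against friction:
mgh = ½mv² + μ_k m g d
W_f = μ_k mg d = (0.38)(0.12)(9.81)(18) = 8.052 J
½mv² = mgh − W_f = 10.595 − 8.052 = 2.5428 J
v = √(2 × 2.5428/0.12) = 6.510 m/s

v = 6.5 m/s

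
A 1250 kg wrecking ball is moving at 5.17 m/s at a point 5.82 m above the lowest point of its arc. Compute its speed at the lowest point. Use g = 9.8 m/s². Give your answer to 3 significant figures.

Mechanical energy is conserved (no friction): ½mv₀² + mgh = ½mv²
The mass cancels from both sides.
v² = v₀² + 2gh = (5.17)² + 2(9.8)(5.82) = 140.80
v = √140.80 = 11.87 m/s

v = 11.9 m/s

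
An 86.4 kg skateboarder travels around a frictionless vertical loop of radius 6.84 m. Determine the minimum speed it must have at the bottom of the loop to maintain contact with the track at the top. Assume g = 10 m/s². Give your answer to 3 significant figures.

At the top: mg = mv_top²/r ⇒ v_top² = gr = 68.40 m²/s²
Energy from bottom to top (height 2r): ½mv_bot² = ½mv_top² + mg(2r)
v_bot² = gr + 4gr = 5gr = 342.0
v_bot = √(5gr) = 18.49 m/s

v = 18.5 m/s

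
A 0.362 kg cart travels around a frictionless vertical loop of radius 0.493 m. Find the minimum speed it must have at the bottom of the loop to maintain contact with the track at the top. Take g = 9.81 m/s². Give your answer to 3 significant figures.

At the top: mg = mv_top²/r ⇒ v_top² = gr = 4.836 m²/s²
Energy from bottom to top (height 2r): ½mv_bot² = ½mv_top² + mg(2r)
v_bot² = gr + 4gr = 5gr = 24.18
v_bot = √(5gr) = 4.917 m/s

v = 4.92 m/s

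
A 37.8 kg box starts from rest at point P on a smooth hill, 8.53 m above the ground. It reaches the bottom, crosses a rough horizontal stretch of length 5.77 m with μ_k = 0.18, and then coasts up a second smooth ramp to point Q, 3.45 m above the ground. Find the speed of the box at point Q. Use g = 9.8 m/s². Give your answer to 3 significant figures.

Energy at P: mgh₁ = (37.8)(9.8)(8.53) = 3159.9 J
Friction loss: W_f = μ_k mg d = 384.7 J
At Q: ½mv² + mgh₂ = mgh₁ − W_f
½mv² = 3159.9 − 384.7 − 1278.0 = 1497.1 J
v = √(2 × 1497.1/37.8) = 8.900 m/s

v = 8.90 m/s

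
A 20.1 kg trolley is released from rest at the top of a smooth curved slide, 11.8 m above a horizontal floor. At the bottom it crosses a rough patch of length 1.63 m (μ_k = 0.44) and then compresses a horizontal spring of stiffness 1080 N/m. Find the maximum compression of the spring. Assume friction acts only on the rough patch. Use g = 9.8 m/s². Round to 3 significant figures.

x = 2.01 m

Initial energy: E₁ = mgh = (20.1)(9.8)(11.8) = 2324.4 J
Friction removes W_f = μ_k mg d = (0.44)(20.1)(9.8)(1.63) = 141.3 J
Energy reaching the spring: E = 2324.4 − 141.3 = 2183.1 J
At max compression ½kx² = E ⇒ x = √(2E/k) = √(2 × 2183.1/1080) = 2.011 m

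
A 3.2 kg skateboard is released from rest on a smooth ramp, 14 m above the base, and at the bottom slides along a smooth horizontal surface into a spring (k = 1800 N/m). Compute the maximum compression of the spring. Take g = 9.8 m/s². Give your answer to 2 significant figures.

x = 0.70 m

Energy conservation (no friction) from release to max compression: mgh = ½kx²
x = √(2mgh/k) = √(2 × 3.2 × 9.8 × 14 / 1800) = 0.6984 m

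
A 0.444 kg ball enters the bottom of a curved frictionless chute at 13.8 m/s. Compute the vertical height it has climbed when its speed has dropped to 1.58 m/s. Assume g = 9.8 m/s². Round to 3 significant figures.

Conservation of energy: ½mv₁² = ½mv₂² + mgh
h = (v₁² − v₂²)/(2g) = (13.8² − 1.58²)/(2 × 9.8) = 9.589 m

h = 9.59 m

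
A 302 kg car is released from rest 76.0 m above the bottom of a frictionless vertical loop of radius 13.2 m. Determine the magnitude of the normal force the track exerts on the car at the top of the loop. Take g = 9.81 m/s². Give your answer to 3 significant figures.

N = 19300 N

Energy from release to top (height 2r): mgh = ½mv_top² + mg(2r)
v_top² = 2g(h − 2r) = 2(9.81)(76.0 − 26.40) = 973.15 m²/s²
At the top, both N and weight point toward the centre: N + mg = mv_top²/r
N = m(v_top²/r − g) = 302(973.15/13.2 − 9.81) = 19302 N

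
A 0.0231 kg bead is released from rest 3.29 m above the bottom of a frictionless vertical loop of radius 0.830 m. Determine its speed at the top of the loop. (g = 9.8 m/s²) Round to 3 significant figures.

Energy conservation: mgh = ½mv_top² + mg(2r)
v_top² = 2g(h − 2r) = 2(9.8)(3.29 − 1.660) = 31.95
v_top = 5.652 m/s

v = 5.65 m/s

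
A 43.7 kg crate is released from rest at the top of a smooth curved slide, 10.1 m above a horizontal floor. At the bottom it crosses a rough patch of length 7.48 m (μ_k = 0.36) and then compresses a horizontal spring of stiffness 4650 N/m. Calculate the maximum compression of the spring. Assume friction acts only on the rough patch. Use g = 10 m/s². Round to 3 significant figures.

x = 1.18 m

Initial energy: E₁ = mgh = (43.7)(10)(10.1) = 4413.7 J
Friction removes W_f = μ_k mg d = (0.36)(43.7)(10)(7.48) = 1177 J
Energy reaching the spring: E = 4413.7 − 1177 = 3236.9 J
At max compression ½kx² = E ⇒ x = √(2E/k) = √(2 × 3236.9/4650) = 1.180 m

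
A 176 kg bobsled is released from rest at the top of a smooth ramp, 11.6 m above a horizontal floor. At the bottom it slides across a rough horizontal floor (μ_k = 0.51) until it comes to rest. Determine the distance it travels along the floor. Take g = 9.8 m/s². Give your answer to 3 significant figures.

d = 22.7 m

Applying the work–energy principle:
At rest all PE has been dissipated by friction: mgh = μ_k m g d
d = h/μ_k = 11.6/0.51 = 22.75 m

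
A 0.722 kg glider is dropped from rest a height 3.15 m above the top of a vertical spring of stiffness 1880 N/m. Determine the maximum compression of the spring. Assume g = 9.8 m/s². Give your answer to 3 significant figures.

x = 0.158 m

Let x be the compression. The total drop is H + x, and the glider is instantaneously at rest at max compression, so energy conservation gives:
mg(H + x) = ½kx²
½(1880)x² − (0.722)(9.8)x − (0.722)(9.8)(3.15) = 0
940.0x² − 7.076x − 22.29 = 0
x = [7.076 + √(50.06 + 83803)]/(2 × 940.0) = 0.1578 m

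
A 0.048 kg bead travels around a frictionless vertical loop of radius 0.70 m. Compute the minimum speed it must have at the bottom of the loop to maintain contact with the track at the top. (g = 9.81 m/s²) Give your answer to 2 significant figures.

At the top: mg = mv_top²/r ⇒ v_top² = gr = 6.867 m²/s²
Energy from bottom to top (height 2r): ½mv_bot² = ½mv_top² + mg(2r)
v_bot² = gr + 4gr = 5gr = 34.34
v_bot = √(5gr) = 5.860 m/s

v = 5.9 m/s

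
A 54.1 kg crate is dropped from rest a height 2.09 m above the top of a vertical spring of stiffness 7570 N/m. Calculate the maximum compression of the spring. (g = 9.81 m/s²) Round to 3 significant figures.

Let x be the compression. The total drop is H + x, and the crate is instantaneously at rest at max compression, so energy conservation gives:
mg(H + x) = ½kx²
½(7570)x² − (54.1)(9.81)x − (54.1)(9.81)(2.09) = 0
3785x² − 530.7x − 1109 = 0
x = [530.7 + √(281665 + 1.6793e+07)]/(2 × 3785) = 0.6160 m

x = 0.616 m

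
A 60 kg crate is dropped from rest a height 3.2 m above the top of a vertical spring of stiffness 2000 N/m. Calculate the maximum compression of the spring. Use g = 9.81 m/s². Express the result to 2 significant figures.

x = 1.7 m

Let x be the compression. The total drop is H + x, and the crate is instantaneously at rest at max compression, so energy conservation gives:
mg(H + x) = ½kx²
½(2000)x² − (60)(9.81)x − (60)(9.81)(3.2) = 0
1000x² − 588.6x − 1884 = 0
x = [588.6 + √(346450 + 7.5341e+06)]/(2 × 1000) = 1.698 m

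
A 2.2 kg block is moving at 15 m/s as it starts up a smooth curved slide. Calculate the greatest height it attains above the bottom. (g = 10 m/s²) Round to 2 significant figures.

By energy conservation, ½mv² = mgh
h = v²/(2g) = 15²/(2 × 10) = 11.25 m

h = 11 m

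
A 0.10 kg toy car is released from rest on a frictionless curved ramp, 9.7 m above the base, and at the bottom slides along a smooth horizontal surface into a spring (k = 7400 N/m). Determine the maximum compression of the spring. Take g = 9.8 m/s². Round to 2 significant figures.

Energy conservation (no friction) from release to max compression: mgh = ½kx²
x = √(2mgh/k) = √(2 × 0.10 × 9.8 × 9.7 / 7400) = 0.05069 m

x = 0.051 m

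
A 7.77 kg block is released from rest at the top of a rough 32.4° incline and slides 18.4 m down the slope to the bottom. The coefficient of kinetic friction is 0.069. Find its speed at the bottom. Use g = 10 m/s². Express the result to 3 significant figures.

Taking the bottom as reference, mgh = ½mv² + μ_k N L with h = L sinθ, N = mg cosθ:
mgh = mgL sinθ = (7.77)(10)(18.4)sin32.4° = 766.06 J
W_f = μ_k mg cosθ · L = (0.069)(7.77)(10)cos32.4°·18.4 = 83.29 J
½mv² = 766.06 − 83.29 = 682.77 J
v = √(2 × 682.77/7.77) = 13.26 m/s

v = 13.3 m/s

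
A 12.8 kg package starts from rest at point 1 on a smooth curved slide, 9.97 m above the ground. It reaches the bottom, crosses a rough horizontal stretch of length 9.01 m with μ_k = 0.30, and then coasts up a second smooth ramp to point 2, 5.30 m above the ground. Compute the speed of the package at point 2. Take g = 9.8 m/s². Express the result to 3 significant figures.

Energy at 1: mgh₁ = (12.8)(9.8)(9.97) = 1250.6 J
Friction loss: W_f = μ_k mg d = 339.1 J
At 2: ½mv² + mgh₂ = mgh₁ − W_f
½mv² = 1250.6 − 339.1 − 664.83 = 246.74 J
v = √(2 × 246.74/12.8) = 6.209 m/s

v = 6.21 m/s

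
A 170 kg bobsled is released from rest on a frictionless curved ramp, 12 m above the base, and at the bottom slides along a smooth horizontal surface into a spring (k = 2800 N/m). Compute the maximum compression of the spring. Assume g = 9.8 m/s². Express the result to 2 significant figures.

x = 3.8 m

Energy conservation (no friction) from release to max compression: mgh = ½kx²
x = √(2mgh/k) = √(2 × 170 × 9.8 × 12 / 2800) = 3.779 m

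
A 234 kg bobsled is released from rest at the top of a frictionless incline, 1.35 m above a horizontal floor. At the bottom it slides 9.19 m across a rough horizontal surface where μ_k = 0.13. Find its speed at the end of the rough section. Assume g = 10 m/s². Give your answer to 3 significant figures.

Energy bookkeeping (friction removes W_f = μ_k N d):
mgh = ½mv² + μ_k m g d
W_f = μ_k mg d = (0.13)(234)(10)(9.19) = 2796 J
½mv² = mgh − W_f = 3159.0 − 2796 = 363.40 J
v = √(2 × 363.40/234) = 1.762 m/s

v = 1.76 m/s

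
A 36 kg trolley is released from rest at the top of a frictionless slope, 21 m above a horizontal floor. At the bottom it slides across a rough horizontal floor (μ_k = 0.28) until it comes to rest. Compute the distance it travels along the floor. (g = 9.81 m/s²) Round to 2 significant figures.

d = 75 m

Energy at the top = energy at the end + work done against friction:
At rest all PE has been dissipated by friction: mgh = μ_k m g d
d = h/μ_k = 21/0.28 = 75.00 m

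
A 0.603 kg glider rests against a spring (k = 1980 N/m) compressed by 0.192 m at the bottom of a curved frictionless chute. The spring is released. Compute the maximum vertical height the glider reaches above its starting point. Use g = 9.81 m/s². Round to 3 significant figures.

h = 6.17 m

At maximum height the glider is at rest, so ½kx² = mgh
h = kx²/(2mg) = (1980)(0.192)²/(2 × 0.603 × 9.81) = 6.170 m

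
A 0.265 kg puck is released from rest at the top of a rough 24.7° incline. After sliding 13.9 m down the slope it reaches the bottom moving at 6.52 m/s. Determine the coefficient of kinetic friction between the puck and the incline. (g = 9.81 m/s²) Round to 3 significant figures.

The energy dissipated by friction is the PE lost minus the KE gained:
mgL sinθ = 15.100 J; ½mv² = 5.6326 J
W_f = 15.100 − 5.6326 = 9.467 J
μ_k = W_f/(mg cosθ · L) = 9.467/(2.362 × 13.9) = 0.2884

μ_k = 0.288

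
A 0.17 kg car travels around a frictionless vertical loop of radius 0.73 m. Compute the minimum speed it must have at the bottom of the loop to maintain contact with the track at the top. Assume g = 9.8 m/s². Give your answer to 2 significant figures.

At the top: mg = mv_top²/r ⇒ v_top² = gr = 7.154 m²/s²
Energy from bottom to top (height 2r): ½mv_bot² = ½mv_top² + mg(2r)
v_bot² = gr + 4gr = 5gr = 35.77
v_bot = √(5gr) = 5.981 m/s

v = 6.0 m/s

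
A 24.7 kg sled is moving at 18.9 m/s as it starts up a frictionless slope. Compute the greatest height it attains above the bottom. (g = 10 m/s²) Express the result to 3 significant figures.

Setting KE at the bottom equal to PE gained: ½mv² = mgh
h = v²/(2g) = 18.9²/(2 × 10) = 17.86 m

h = 17.9 m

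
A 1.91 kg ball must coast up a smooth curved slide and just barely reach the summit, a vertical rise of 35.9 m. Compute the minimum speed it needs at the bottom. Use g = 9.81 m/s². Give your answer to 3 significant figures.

At the top it is momentarily at rest, so all KE converts to PE: ½mv² = mgh
v = √(2gh) = √(2 × 9.81 × 35.9) = 26.54 m/s

v = 26.5 m/s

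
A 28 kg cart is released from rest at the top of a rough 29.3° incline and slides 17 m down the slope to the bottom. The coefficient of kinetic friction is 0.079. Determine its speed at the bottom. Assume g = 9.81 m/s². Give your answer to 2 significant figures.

Work–energy: mg(L sinθ) − μ_k(mg cosθ)L = ½mv²
mgh = mgL sinθ = (28)(9.81)(17)sin29.3° = 2285.2 J
W_f = μ_k mg cosθ · L = (0.079)(28)(9.81)cos29.3°·17 = 321.7 J
½mv² = 2285.2 − 321.7 = 1963.5 J
v = √(2 × 1963.5/28) = 11.84 m/s

v = 12 m/s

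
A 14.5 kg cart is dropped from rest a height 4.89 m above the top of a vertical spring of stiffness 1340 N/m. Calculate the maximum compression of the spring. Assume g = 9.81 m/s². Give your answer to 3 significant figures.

x = 1.13 m

Take the reference level at the top of the uncompressed spring. At max compression the cart has fallen H + x and is momentarily at rest:
mg(H + x) = ½kx²
½(1340)x² − (14.5)(9.81)x − (14.5)(9.81)(4.89) = 0
670.0x² − 142.2x − 695.6 = 0
x = [142.2 + √(20234 + 1.8641e+06)]/(2 × 670.0) = 1.131 m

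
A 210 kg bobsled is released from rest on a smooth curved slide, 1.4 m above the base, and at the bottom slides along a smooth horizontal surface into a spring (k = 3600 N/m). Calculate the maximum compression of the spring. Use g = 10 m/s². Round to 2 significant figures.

x = 1.3 m

Energy conservation (no friction) from release to max compression: mgh = ½kx²
x = √(2mgh/k) = √(2 × 210 × 10 × 1.4 / 3600) = 1.278 m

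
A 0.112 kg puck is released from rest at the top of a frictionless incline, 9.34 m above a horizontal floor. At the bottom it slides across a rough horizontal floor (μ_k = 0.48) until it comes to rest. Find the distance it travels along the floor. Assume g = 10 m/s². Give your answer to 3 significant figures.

d = 19.5 m

Energy bookkeeping (friction removes W_f = μ_k N d):
At rest all PE has been dissipated by friction: mgh = μ_k m g d
d = h/μ_k = 9.34/0.48 = 19.46 m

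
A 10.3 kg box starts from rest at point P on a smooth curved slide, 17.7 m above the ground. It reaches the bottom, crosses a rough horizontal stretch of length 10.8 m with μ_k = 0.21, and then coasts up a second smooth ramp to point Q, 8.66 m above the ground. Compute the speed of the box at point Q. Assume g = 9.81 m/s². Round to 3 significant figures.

Energy at P: mgh₁ = (10.3)(9.81)(17.7) = 1788.5 J
Friction loss: W_f = μ_k mg d = 229.2 J
At Q: ½mv² + mgh₂ = mgh₁ − W_f
½mv² = 1788.5 − 229.2 − 875.03 = 684.26 J
v = √(2 × 684.26/10.3) = 11.53 m/s

v = 11.5 m/s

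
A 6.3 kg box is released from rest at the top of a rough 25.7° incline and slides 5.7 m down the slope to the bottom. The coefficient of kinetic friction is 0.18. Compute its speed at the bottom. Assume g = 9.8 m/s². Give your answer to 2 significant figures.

v = 5.5 m/s

Taking the bottom as reference, mgh = ½mv² + μ_k N L with h = L sinθ, N = mg cosθ:
mgh = mgL sinθ = (6.3)(9.8)(5.7)sin25.7° = 152.61 J
W_f = μ_k mg cosθ · L = (0.18)(6.3)(9.8)cos25.7°·5.7 = 57.08 J
½mv² = 152.61 − 57.08 = 95.533 J
v = √(2 × 95.533/6.3) = 5.507 m/s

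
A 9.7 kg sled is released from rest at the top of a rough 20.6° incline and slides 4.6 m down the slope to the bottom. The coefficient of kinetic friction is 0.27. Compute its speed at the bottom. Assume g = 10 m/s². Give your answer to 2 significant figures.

Taking the bottom as reference, mgh = ½mv² + μ_k N L with h = L sinθ, N = mg cosθ:
mgh = mgL sinθ = (9.7)(10)(4.6)sin20.6° = 156.99 J
W_f = μ_k mg cosθ · L = (0.27)(9.7)(10)cos20.6°·4.6 = 112.8 J
½mv² = 156.99 − 112.8 = 44.221 J
v = √(2 × 44.221/9.7) = 3.020 m/s

v = 3.0 m/s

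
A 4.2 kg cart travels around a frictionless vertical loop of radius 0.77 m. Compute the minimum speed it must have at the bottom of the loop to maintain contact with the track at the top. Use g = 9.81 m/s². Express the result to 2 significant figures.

v = 6.1 m/s

At the top: mg = mv_top²/r ⇒ v_top² = gr = 7.554 m²/s²
Energy from bottom to top (height 2r): ½mv_bot² = ½mv_top² + mg(2r)
v_bot² = gr + 4gr = 5gr = 37.77
v_bot = √(5gr) = 6.146 m/s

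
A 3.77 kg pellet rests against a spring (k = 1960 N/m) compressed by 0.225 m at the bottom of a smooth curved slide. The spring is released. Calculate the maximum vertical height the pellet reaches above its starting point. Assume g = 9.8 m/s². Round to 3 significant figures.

Energy conservation from release to the highest point: ½kx² = mgh
h = kx²/(2mg) = (1960)(0.225)²/(2 × 3.77 × 9.8) = 1.343 m

h = 1.34 m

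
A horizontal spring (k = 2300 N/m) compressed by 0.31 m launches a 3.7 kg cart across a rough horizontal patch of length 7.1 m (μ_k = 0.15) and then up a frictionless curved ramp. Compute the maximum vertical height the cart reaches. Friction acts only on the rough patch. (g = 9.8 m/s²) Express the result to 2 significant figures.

h = 2.0 m

Spring energy: E₀ = ½kx² = ½(2300)(0.31)² = 110.52 J
Friction: W_f = μ_k mg d = (0.15)(3.7)(9.8)(7.1) = 38.62 J
Energy at base of ramp: E = 110.52 − 38.62 = 71.898 J
At max height all remaining energy is PE: mgh = E ⇒ h = E/(mg) = 71.898/(3.7 × 9.8) = 1.983 m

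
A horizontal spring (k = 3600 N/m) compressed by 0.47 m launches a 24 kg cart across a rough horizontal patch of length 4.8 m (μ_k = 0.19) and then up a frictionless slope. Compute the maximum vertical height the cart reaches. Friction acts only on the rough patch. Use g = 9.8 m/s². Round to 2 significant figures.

h = 0.78 m

Spring energy: E₀ = ½kx² = ½(3600)(0.47)² = 397.62 J
Friction: W_f = μ_k mg d = (0.19)(24)(9.8)(4.8) = 214.5 J
Energy at base of ramp: E = 397.62 − 214.5 = 183.12 J
At max height all remaining energy is PE: mgh = E ⇒ h = E/(mg) = 183.12/(24 × 9.8) = 0.7786 m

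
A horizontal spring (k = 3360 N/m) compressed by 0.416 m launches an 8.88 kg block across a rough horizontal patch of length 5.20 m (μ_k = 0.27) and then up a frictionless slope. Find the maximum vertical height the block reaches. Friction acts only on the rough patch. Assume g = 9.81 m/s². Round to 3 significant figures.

h = 1.93 m

Spring energy: E₀ = ½kx² = ½(3360)(0.416)² = 290.73 J
Friction: W_f = μ_k mg d = (0.27)(8.88)(9.81)(5.20) = 122.3 J
Energy at base of ramp: E = 290.73 − 122.3 = 168.43 J
At max height all remaining energy is PE: mgh = E ⇒ h = E/(mg) = 168.43/(8.88 × 9.81) = 1.933 m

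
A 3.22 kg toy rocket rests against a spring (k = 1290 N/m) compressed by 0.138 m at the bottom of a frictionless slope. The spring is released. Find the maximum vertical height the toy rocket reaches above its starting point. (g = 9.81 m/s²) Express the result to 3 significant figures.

Energy conservation from release to the highest point: ½kx² = mgh
h = kx²/(2mg) = (1290)(0.138)²/(2 × 3.22 × 9.81) = 0.3889 m

h = 0.389 m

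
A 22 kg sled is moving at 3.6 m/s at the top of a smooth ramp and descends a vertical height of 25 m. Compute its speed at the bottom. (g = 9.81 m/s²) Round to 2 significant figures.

v = 22 m/s

Energy conservation between the two points: ½mv₀² + mgh = ½mv²
v² = v₀² + 2gh = (3.6)² + 2(9.81)(25) = 503.46
v = √503.46 = 22.44 m/s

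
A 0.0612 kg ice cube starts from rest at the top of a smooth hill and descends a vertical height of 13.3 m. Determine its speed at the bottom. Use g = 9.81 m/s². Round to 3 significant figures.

Equating total energy at the two states: mgh = ½mv²
v = √(2gh) = √(2 × 9.81 × 13.3) = √260.95 = 16.15 m/s

v = 16.2 m/s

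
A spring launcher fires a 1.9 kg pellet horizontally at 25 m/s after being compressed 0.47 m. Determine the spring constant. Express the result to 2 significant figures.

Spring PE at full compression equals KE at release: ½kx² = ½mv²
k = mv²/x² = (1.9)(25)²/(0.47)² = 5376 N/m

k = 5400 N/m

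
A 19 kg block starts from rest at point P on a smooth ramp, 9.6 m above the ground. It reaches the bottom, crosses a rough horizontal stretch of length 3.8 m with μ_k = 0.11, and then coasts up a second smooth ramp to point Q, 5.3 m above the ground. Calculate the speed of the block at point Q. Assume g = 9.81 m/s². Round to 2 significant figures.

Energy at P: mgh₁ = (19)(9.81)(9.6) = 1789.3 J
Friction loss: W_f = μ_k mg d = 77.91 J
At Q: ½mv² + mgh₂ = mgh₁ − W_f
½mv² = 1789.3 − 77.91 − 987.87 = 723.57 J
v = √(2 × 723.57/19) = 8.727 m/s

v = 8.7 m/s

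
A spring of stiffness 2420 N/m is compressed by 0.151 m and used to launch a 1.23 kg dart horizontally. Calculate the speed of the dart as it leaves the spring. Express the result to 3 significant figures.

Conservation of energy: ½kx² = ½mv²
v = x√(k/m) = 0.151 × √(2420/1.23) = 6.698 m/s

v = 6.70 m/s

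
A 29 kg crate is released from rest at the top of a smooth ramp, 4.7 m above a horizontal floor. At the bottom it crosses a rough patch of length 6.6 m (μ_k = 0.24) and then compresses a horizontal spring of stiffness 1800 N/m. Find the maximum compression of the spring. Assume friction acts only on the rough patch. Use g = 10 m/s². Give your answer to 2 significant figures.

x = 1.0 m

Initial energy: E₁ = mgh = (29)(10)(4.7) = 1363.0 J
Friction removes W_f = μ_k mg d = (0.24)(29)(10)(6.6) = 459.4 J
Energy reaching the spring: E = 1363.0 − 459.4 = 903.64 J
At max compression ½kx² = E ⇒ x = √(2E/k) = √(2 × 903.64/1800) = 1.002 m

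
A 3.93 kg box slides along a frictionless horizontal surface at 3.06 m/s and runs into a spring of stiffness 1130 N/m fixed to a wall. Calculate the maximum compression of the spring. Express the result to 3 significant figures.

All KE is stored as spring PE at maximum compression: ½mv² = ½kx²
x = v√(m/k) = 3.06 × √(3.93/1130) = 0.1805 m

x = 0.180 m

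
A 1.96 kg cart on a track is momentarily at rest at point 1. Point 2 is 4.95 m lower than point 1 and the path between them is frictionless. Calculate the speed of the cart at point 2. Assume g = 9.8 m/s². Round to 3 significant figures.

Energy conservation between the two points: mgh = ½mv²
v = √(2gh) = √(2 × 9.8 × 4.95) = √97.020 = 9.850 m/s

v = 9.85 m/s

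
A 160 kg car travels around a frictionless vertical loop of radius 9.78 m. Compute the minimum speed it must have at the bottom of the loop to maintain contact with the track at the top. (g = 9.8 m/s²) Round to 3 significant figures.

At the top: mg = mv_top²/r ⇒ v_top² = gr = 95.84 m²/s²
Energy from bottom to top (height 2r): ½mv_bot² = ½mv_top² + mg(2r)
v_bot² = gr + 4gr = 5gr = 479.2
v_bot = √(5gr) = 21.89 m/s

v = 21.9 m/s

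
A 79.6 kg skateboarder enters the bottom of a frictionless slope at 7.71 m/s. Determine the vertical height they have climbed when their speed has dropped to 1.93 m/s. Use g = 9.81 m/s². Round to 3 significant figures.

h = 2.84 m

Energy balance between the two points: ½mv₁² = ½mv₂² + mgh
h = (v₁² − v₂²)/(2g) = (7.71² − 1.93²)/(2 × 9.81) = 2.840 m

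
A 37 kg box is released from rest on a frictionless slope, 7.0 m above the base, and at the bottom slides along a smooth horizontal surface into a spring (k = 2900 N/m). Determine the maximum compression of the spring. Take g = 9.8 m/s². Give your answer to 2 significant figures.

Gravitational PE at the top equals spring PE at max compression: mgh = ½kx²
x = √(2mgh/k) = √(2 × 37 × 9.8 × 7.0 / 2900) = 1.323 m

x = 1.3 m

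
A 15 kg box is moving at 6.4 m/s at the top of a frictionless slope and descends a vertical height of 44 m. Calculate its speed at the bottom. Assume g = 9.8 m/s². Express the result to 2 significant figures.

v = 30 m/s

Energy conservation between the two points: ½mv₀² + mgh = ½mv²
v² = v₀² + 2gh = (6.4)² + 2(9.8)(44) = 903.36
v = √903.36 = 30.06 m/s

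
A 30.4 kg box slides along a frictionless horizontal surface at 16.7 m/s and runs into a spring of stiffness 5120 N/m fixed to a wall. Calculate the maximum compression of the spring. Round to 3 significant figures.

x = 1.29 m

At max compression the box is momentarily at rest: ½mv² = ½kx²
x = v√(m/k) = 16.7 × √(30.4/5120) = 1.287 m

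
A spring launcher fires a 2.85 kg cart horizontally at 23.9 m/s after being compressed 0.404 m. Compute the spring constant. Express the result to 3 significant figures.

½kx² = ½mv²
k = mv²/x² = (2.85)(23.9)²/(0.404)² = 9974 N/m

k = 9970 N/m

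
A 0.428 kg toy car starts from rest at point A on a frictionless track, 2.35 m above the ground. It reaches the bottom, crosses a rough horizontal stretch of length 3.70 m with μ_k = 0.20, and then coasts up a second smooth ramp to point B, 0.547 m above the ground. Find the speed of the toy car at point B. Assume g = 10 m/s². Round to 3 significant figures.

v = 4.61 m/s

Energy at A: mgh₁ = (0.428)(10)(2.35) = 10.058 J
Friction loss: W_f = μ_k mg d = 3.167 J
At B: ½mv² + mgh₂ = mgh₁ − W_f
½mv² = 10.058 − 3.167 − 2.3412 = 4.5496 J
v = √(2 × 4.5496/0.428) = 4.611 m/s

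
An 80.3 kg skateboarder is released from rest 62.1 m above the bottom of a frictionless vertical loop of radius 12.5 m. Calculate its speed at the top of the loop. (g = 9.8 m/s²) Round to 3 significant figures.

v = 27.0 m/s

Energy conservation: mgh = ½mv_top² + mg(2r)
v_top² = 2g(h − 2r) = 2(9.8)(62.1 − 25.00) = 727.2
v_top = 26.97 m/s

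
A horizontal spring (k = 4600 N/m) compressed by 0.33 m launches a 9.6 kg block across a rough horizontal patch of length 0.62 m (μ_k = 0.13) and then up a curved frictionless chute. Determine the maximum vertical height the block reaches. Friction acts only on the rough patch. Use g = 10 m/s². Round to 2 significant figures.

h = 2.5 m

Spring energy: E₀ = ½kx² = ½(4600)(0.33)² = 250.47 J
Friction: W_f = μ_k mg d = (0.13)(9.6)(10)(0.62) = 7.738 J
Energy at base of ramp: E = 250.47 − 7.738 = 242.73 J
At max height all remaining energy is PE: mgh = E ⇒ h = E/(mg) = 242.73/(9.6 × 10) = 2.528 m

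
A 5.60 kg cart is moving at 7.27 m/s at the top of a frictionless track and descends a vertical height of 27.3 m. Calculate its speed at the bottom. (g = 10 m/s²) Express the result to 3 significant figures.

By conservation of mechanical energy, ½mv₀² + mgh = ½mv²
v² = v₀² + 2gh = (7.27)² + 2(10)(27.3) = 598.85
v = √598.85 = 24.47 m/s

v = 24.5 m/s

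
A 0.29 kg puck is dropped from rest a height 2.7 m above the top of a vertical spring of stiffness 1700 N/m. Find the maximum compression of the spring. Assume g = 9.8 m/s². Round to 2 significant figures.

Measuring PE from the top of the relaxed spring, at max compression the puck has dropped H + x with zero KE, so:
mg(H + x) = ½kx²
½(1700)x² − (0.29)(9.8)x − (0.29)(9.8)(2.7) = 0
850.0x² − 2.842x − 7.673 = 0
x = [2.842 + √(8.077 + 26090)]/(2 × 850.0) = 0.09670 m

x = 0.097 m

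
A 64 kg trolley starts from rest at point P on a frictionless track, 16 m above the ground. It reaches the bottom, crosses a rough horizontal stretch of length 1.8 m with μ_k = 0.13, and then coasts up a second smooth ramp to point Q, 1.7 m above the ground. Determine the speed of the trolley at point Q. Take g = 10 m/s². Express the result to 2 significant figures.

v = 17 m/s

Energy at P: mgh₁ = (64)(10)(16) = 10240 J
Friction loss: W_f = μ_k mg d = 149.8 J
At Q: ½mv² + mgh₂ = mgh₁ − W_f
½mv² = 10240 − 149.8 − 1088.0 = 9002.2 J
v = √(2 × 9002.2/64) = 16.77 m/s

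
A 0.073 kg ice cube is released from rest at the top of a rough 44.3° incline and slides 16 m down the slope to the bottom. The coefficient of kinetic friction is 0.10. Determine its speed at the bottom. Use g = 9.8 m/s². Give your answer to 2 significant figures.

Energy: mgh = ½mv² + W_f, with h = L sinθ and W_f = μ_k (mg cosθ) L
mgh = mgL sinθ = (0.073)(9.8)(16)sin44.3° = 7.9943 J
W_f = μ_k mg cosθ · L = (0.10)(0.073)(9.8)cos44.3°·16 = 0.8192 J
½mv² = 7.9943 − 0.8192 = 7.1751 J
v = √(2 × 7.1751/0.073) = 14.02 m/s

v = 14 m/s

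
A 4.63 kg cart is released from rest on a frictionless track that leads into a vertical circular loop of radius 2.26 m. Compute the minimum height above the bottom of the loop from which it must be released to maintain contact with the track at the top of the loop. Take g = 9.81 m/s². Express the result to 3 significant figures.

h = 5.65 m

At the top, for minimum speed gravity alone supplies the centripetal force: mg = mv_top²/r ⇒ v_top² = gr = 22.17 m²/s²
Energy conservation from release height h to the top (height 2r): mgh = ½mv_top² + mg(2r)
h = v_top²/(2g) + 2r = r/2 + 2r = 5r/2 = 5.650 m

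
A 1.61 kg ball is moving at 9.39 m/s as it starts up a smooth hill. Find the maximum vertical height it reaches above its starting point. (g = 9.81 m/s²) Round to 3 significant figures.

h = 4.49 m

Setting KE at the bottom equal to PE gained: ½mv² = mgh
h = v²/(2g) = 9.39²/(2 × 9.81) = 4.494 m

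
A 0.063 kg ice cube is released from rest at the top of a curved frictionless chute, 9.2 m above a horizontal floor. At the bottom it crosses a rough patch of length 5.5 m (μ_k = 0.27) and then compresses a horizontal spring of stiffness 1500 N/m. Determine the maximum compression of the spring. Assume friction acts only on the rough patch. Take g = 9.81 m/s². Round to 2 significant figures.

Initial energy: E₁ = mgh = (0.063)(9.81)(9.2) = 5.6859 J
Friction removes W_f = μ_k mg d = (0.27)(0.063)(9.81)(5.5) = 0.9178 J
Energy reaching the spring: E = 5.6859 − 0.9178 = 4.7681 J
At max compression ½kx² = E ⇒ x = √(2E/k) = √(2 × 4.7681/1500) = 0.07973 m

x = 0.080 m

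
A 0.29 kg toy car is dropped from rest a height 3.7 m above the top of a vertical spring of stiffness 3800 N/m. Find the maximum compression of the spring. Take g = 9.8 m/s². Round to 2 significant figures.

Let x be the compression. The total drop is H + x, and the car is instantaneously at rest at max compression, so energy conservation gives:
mg(H + x) = ½kx²
½(3800)x² − (0.29)(9.8)x − (0.29)(9.8)(3.7) = 0
1900x² − 2.842x − 10.52 = 0
x = [2.842 + √(8.077 + 79917)]/(2 × 1900) = 0.07515 m

x = 0.075 m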